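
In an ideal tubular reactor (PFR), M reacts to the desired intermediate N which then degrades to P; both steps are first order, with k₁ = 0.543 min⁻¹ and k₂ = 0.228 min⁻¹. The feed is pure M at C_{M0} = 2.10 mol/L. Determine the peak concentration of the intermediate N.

Evaluating C_N at τ_opt = ln(k₂/k₁)/(k₂−k₁) gives C_{N,max}/C_{M0} = (k₁/k₂)^[k₂/(k₂−k₁)].
= (0.543/0.228)^(0.228/(0.228−0.543)) = (2.382)^(-0.7238) = 0.5336.
C_{N,max} = 0.5336×2.10 = 1.12 mol/L.

1.12 mol/L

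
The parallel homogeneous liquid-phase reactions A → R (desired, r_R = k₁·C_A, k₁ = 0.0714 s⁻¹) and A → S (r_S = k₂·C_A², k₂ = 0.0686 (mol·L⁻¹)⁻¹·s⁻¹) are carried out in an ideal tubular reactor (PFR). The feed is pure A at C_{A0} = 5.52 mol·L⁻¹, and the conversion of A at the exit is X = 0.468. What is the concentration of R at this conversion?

C_A = C_{A0}(1−X) = 2.937 mol·L⁻¹.
Along a PFR/batch, dC_R/dC_A = −r_R/(r_R+r_S) = −k₁/(k₁+k₂·C_A).
Integrating from C_{A0} to C_A: C_R = (0.0714/0.0686)·ln[(0.0714+0.0686·5.52)/(0.0714+0.0686·2.94)] = 1.041·ln(0.4501/0.2729) = 0.5209 mol·L⁻¹.

0.521 mol·L⁻¹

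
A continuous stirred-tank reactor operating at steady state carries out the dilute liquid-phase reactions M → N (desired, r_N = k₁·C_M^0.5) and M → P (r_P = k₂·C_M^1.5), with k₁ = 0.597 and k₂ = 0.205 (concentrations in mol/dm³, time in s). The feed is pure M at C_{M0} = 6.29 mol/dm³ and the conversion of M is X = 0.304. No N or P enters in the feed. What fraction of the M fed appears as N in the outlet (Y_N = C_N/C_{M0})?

0.121

Exit C_M = C_{M0}(1−X) = 6.29×0.696 = 4.378 mol/dm³.
In a CSTR the entire volume is at exit conditions, so r_N = 0.597×4.378^0.5 = 1.249 and r_P = 0.205×4.378^1.5 = 1.878.
Fraction of consumed M going to N: r_N/(r_N+r_P) = 0.3995.
C_N = 0.3995·C_{M0}·X = 0.3995×6.29×0.304 = 0.764 mol/dm³; Y_N = C_N/C_{M0} = 0.121.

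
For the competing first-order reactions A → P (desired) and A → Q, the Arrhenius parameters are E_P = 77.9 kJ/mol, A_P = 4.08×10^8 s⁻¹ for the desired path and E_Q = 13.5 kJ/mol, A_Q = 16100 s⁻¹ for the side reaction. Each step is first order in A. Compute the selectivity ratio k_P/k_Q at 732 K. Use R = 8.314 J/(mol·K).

0.643

Since both paths have the same order in A, the concentration cancels and S_{P/Q} = k_P/k_Q = (A_P/A_Q)·exp[(E_Q−E_P)/(RT)].
(E_Q−E_P)/(RT) = (13.5−77.9)×10³/(8.314×732) = -64400/6086 = -10.58.
k_P/k_Q = (4.08×10^8/16100)·exp(-10.58) = 25342 × 2.537×10^-5 = 0.643.
Since E_P > E_Q, raising the temperature improves selectivity toward P.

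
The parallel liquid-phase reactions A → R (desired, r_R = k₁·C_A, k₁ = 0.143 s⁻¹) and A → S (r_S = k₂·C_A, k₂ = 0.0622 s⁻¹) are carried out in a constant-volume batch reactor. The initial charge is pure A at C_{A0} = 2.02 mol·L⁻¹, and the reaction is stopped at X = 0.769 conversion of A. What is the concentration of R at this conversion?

1.08 mol·L⁻¹

C_A = C_{A0}(1−X) = 0.4666 mol·L⁻¹.
Both paths are first order in A, so the instantaneous fraction to R is constant: dC_R/d(−C_A) = k₁/(k₁+k₂) = 0.6969.
C_R = 0.6969·(C_{A0}−C_A) = 0.6969×1.553 = 1.08 mol·L⁻¹.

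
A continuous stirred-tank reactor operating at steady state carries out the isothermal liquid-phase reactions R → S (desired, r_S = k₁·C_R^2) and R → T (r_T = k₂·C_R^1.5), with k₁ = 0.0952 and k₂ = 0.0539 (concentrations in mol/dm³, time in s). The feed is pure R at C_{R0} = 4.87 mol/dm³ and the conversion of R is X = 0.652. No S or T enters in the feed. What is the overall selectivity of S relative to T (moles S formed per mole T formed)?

Exit C_R = C_{R0}(1−X) = 4.87×0.348 = 1.695 mol/dm³.
A CSTR operates uniformly at the exit composition, giving r_S = 0.2734 and r_T = 0.1189 (each k·C_R^n at C_R = 1.695).
Overall selectivity = C_S/C_T = r_Sτ/(r_Tτ) = r_S/r_T = 2.30.

2.30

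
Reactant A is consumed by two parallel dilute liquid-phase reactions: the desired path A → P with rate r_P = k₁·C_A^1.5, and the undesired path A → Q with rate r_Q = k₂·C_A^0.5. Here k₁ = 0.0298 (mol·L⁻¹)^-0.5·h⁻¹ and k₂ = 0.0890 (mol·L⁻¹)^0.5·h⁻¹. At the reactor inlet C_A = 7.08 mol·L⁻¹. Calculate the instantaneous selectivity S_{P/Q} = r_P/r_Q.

S_{P/Q} = r_P/r_Q = (k₁·C_A^1.5)/(k₂·C_A^0.5) = (k₁/k₂)·C_A.
= (0.0298×7.080^1.5) / (0.0890×7.080^0.5) = 0.5614/0.2368 = 2.37.
Since the desired path is higher order in A, keeping C_A high (PFR or concentrated feed) favours P.

2.37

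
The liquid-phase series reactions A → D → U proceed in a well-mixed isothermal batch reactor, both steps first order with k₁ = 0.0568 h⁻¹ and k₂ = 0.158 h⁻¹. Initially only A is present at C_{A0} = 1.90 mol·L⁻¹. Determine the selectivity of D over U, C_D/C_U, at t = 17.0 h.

0.395

For first-order series with pure A initially, C_D(t) = k₁C_{A0}/(k₂−k₁)·(e^(−k₁t) − e^(−k₂t)).
e^(−k₁t) = e^(−0.0568×17.0) = e^(−0.9656) = 0.3808; e^(−k₂t) = e^(−2.686) = 0.06815.
C_D = 0.0568×1.90/(0.158−0.0568) × (0.3808−0.06815) = 1.066×0.3126 = 0.3334 mol·L⁻¹.
C_A = C_{A0}e^(−k₁t) = 0.7234 mol·L⁻¹, so C_U = C_{A0}−C_A−C_D = 0.8432 mol·L⁻¹; C_D/C_U = 0.395.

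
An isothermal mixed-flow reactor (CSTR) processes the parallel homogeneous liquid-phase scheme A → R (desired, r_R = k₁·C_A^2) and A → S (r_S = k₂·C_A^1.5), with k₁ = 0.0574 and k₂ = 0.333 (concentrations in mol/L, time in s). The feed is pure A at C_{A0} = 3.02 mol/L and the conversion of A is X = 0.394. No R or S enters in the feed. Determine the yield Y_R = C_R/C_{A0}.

Exit C_A = C_{A0}(1−X) = 3.02×0.606 = 1.830 mol/L.
In a CSTR the entire volume is at exit conditions, so r_R = 0.0574×1.830^2 = 0.1923 and r_S = 0.333×1.830^1.5 = 0.8244.
Fraction of consumed A going to R: r_R/(r_R+r_S) = 0.1891.
C_R = 0.1891·C_{A0}·X = 0.1891×3.02×0.394 = 0.225 mol/L; Y_R = C_R/C_{A0} = 0.0745.

0.0745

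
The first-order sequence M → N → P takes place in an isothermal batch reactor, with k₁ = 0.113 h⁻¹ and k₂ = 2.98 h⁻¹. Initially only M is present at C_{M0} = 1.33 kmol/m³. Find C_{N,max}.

0.0443 kmol/m³

At the optimum, C_{N,max}/C_{M0} = (k₁/k₂)^[k₂/(k₂−k₁)].
= (0.113/2.98)^(2.98/(2.98−0.113)) = (0.03792)^(1.039) = 0.03333.
C_{N,max} = 0.03333×1.33 = 0.0443 kmol/m³.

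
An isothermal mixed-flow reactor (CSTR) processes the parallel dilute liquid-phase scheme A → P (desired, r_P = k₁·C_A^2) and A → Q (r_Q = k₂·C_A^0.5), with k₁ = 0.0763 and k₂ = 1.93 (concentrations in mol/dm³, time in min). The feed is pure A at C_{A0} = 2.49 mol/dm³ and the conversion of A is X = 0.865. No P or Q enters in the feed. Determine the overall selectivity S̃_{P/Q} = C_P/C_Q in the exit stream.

Exit C_A = C_{A0}(1−X) = 2.49×0.135 = 0.3362 mol/dm³.
Rates in a CSTR are evaluated at the outlet concentration: r_P = 0.0763×0.3362^2 = 0.008622, r_Q = 1.93×0.3362^0.5 = 1.119.
Overall selectivity = C_P/C_Q = r_Pτ/(r_Qτ) = r_P/r_Q = 0.00770.

0.00770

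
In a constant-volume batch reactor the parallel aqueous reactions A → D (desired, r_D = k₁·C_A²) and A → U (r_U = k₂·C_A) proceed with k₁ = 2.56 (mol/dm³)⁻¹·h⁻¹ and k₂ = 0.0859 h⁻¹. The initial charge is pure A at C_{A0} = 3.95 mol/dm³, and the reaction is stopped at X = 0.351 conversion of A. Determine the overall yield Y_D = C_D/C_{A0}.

0.347

C_A = C_{A0}(1−X) = 2.564 mol/dm³.
Along a PFR/batch, dC_U/dC_A = −r_U/(r_D+r_U) = −k₂/(k₂+k₁·C_A).
Integrating from C_{A0} to C_A: C_U = (0.0859/2.56)·ln[(0.0859+2.56·3.95)/(0.0859+2.56·2.56)] = 0.03355·ln(10.20/6.649) = 0.01435 mol/dm³.
Then C_D = (C_{A0}−C_A) − C_U = 1.386 − 0.01435 = 1.372 mol/dm³.
Y_D = C_D/C_{A0} = 1.372/3.95 = 0.347.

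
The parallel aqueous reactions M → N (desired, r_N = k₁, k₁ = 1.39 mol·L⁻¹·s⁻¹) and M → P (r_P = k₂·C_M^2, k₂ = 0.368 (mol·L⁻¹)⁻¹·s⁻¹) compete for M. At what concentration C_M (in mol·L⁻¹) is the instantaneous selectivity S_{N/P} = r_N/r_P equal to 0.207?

4.27 mol·L⁻¹

S_{N/P} = (k₁/k₂)·C_M^-2 ⇒ C_M = (S·k₂/k₁)^(-0.5).
= (0.207×0.368/1.39)^(-0.5) = (0.05480)^(-0.5) = 4.27 mol·L⁻¹.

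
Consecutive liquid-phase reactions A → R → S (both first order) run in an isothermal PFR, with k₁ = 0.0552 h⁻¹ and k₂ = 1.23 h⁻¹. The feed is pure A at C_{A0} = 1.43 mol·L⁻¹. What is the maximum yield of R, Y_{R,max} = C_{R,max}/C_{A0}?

For a first-order series the maximum intermediate yield is C_{R,max}/C_{A0} = (k₁/k₂)^[k₂/(k₂−k₁)].
= (0.0552/1.23)^(1.23/(1.23−0.0552)) = (0.04488)^(1.047) = 0.03879.

0.0388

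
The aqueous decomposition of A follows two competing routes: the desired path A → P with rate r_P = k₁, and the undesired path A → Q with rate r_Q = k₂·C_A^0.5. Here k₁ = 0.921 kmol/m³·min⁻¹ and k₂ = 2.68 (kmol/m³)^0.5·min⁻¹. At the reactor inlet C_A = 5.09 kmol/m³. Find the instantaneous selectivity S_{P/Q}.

S_{P/Q} = r_P/r_Q = (k₁)/(k₂·C_A^0.5) = (k₁/k₂)·C_A^-0.5.
= (0.921) / (2.68×5.090^0.5) = 0.9210/6.046 = 0.152.

0.152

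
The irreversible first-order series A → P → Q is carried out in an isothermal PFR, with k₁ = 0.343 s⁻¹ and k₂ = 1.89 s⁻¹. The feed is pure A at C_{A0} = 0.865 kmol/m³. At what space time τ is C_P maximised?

For first-order series the maximum of C_P occurs at τ_opt = ln(k₂/k₁)/(k₂−k₁).
= ln(1.89/0.343)/(1.89−0.343) = ln(5.510)/1.547 = 1.707/1.547 = 1.10 s.

1.10 s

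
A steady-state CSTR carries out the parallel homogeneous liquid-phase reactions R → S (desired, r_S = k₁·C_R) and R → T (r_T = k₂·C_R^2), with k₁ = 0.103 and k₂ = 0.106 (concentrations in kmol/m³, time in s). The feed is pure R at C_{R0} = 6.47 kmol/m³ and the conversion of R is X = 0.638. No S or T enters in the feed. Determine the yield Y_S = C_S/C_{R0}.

0.187

Exit C_R = C_{R0}(1−X) = 6.47×0.362 = 2.342 kmol/m³.
Rates in a CSTR are evaluated at the outlet concentration: r_S = 0.103×2.342 = 0.2412, r_T = 0.106×2.342^2 = 0.5815.
Fraction of consumed R going to S: r_S/(r_S+r_T) = 0.2932.
C_S = 0.2932·C_{R0}·X = 0.2932×6.47×0.638 = 1.21 kmol/m³; Y_S = C_S/C_{R0} = 0.187.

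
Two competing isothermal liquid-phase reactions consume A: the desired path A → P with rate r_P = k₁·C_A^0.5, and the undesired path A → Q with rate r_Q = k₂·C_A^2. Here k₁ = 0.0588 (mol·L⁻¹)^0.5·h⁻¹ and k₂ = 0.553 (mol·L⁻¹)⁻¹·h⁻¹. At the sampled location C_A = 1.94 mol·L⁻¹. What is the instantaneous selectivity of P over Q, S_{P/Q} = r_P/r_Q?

S_{P/Q} = r_P/r_Q = (k₁·C_A^0.5)/(k₂·C_A^2) = (k₁/k₂)·C_A^-1.5.
= (0.0588×1.940^0.5) / (0.553×1.940^2) = 0.08190/2.081 = 0.0394.

0.0394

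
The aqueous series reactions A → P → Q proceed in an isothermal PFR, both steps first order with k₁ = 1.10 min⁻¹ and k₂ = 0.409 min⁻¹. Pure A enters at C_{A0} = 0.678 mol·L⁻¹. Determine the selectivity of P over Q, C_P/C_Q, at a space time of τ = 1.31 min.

For first-order series with pure A initially, C_P(τ) = k₁C_{A0}/(k₂−k₁)·(e^(−k₁τ) − e^(−k₂τ)).
e^(−k₁τ) = e^(−1.10×1.31) = e^(−1.441) = 0.2367; e^(−k₂τ) = e^(−0.5358) = 0.5852.
C_P = 1.10×0.678/(0.409−1.10) × (0.2367−0.5852) = (-1.079)×(-0.3485) = 0.3762 mol·L⁻¹.
C_A = C_{A0}e^(−k₁τ) = 0.1605 mol·L⁻¹, so C_Q = C_{A0}−C_A−C_P = 0.1414 mol·L⁻¹; C_P/C_Q = 2.66.

2.66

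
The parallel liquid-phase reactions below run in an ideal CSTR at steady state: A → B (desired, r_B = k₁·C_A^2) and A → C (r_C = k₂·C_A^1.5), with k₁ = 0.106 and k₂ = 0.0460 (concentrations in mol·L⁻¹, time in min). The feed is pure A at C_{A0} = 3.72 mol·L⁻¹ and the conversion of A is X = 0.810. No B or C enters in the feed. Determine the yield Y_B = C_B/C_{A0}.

0.534

Exit C_A = C_{A0}(1−X) = 3.72×0.190 = 0.7068 mol·L⁻¹.
In a CSTR the entire volume is at exit conditions, so r_B = 0.106×0.7068^2 = 0.05295 and r_C = 0.0460×0.7068^1.5 = 0.02733.
Fraction of consumed A going to B: r_B/(r_B+r_C) = 0.6596.
C_B = 0.6596·C_{A0}·X = 0.6596×3.72×0.810 = 1.99 mol·L⁻¹; Y_B = C_B/C_{A0} = 0.534.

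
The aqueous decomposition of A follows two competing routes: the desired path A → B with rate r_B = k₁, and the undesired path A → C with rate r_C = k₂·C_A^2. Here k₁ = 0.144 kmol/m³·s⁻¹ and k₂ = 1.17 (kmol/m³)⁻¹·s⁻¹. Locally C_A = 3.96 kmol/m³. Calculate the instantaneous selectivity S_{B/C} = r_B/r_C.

0.00785

S_{B/C} = r_B/r_C = (k₁)/(k₂·C_A^2) = (k₁/k₂)·C_A^-2.
= (0.144) / (1.17×3.960^2) = 0.1440/18.35 = 0.00785.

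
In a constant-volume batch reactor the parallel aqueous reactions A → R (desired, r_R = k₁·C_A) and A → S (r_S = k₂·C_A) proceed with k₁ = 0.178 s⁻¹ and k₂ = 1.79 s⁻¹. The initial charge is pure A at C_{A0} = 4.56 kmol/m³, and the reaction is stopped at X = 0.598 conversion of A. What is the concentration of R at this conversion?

0.247 kmol/m³

C_A = C_{A0}(1−X) = 1.833 kmol/m³.
Both paths are first order in A, so the instantaneous fraction to R is constant: dC_R/d(−C_A) = k₁/(k₁+k₂) = 0.09045.
C_R = 0.09045·(C_{A0}−C_A) = 0.09045×2.727 = 0.247 kmol/m³.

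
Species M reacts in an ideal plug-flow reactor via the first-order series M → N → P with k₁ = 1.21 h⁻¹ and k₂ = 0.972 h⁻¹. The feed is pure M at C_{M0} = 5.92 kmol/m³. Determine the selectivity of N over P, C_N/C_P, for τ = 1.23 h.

1.02

For first-order series with pure M initially, C_N(τ) = k₁C_{M0}/(k₂−k₁)·(e^(−k₁τ) − e^(−k₂τ)).
e^(−k₁τ) = e^(−1.21×1.23) = e^(−1.488) = 0.2258; e^(−k₂τ) = e^(−1.196) = 0.3025.
C_N = 1.21×5.92/(0.972−1.21) × (0.2258−0.3025) = (-30.10)×(-0.07678) = 2.311 kmol/m³.
C_M = C_{M0}e^(−k₁τ) = 1.336 kmol/m³, so C_P = C_{M0}−C_M−C_N = 2.273 kmol/m³; C_N/C_P = 1.02.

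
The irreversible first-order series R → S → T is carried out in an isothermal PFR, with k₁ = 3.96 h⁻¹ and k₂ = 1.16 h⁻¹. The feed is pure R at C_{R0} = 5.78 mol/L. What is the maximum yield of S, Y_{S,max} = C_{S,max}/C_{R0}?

0.601

For a first-order series the maximum intermediate yield is C_{S,max}/C_{R0} = (k₁/k₂)^[k₂/(k₂−k₁)].
= (3.96/1.16)^(1.16/(1.16−3.96)) = (3.414)^(-0.4143) = 0.6013.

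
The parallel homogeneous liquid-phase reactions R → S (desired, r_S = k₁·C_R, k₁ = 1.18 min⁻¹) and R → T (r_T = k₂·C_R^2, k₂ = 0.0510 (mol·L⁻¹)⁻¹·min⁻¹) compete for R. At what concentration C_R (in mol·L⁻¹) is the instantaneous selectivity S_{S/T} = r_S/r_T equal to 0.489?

S_{S/T} = (k₁/k₂)·C_R⁻¹ ⇒ C_R = (S·k₂/k₁)^(-1).
= (0.489×0.0510/1.18)^(-1) = (0.02113)^(-1) = 47.3 mol·L⁻¹.

47.3 mol·L⁻¹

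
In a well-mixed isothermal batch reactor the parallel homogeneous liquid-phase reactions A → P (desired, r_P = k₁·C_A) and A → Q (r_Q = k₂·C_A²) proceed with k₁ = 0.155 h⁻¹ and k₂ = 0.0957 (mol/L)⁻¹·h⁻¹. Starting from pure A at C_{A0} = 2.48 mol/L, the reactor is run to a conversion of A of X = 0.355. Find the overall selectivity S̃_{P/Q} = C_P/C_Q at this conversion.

C_A = C_{A0}(1−X) = 1.600 mol/L.
Along a PFR/batch, dC_P/dC_A = −r_P/(r_P+r_Q) = −k₁/(k₁+k₂·C_A).
Integrating from C_{A0} to C_A: C_P = (0.155/0.0957)·ln[(0.155+0.0957·2.48)/(0.155+0.0957·1.60)] = 1.620·ln(0.3923/0.3081) = 0.3916 mol/L.
C_Q = (C_{A0}−C_A)−C_P = 0.4888 mol/L; S̃_{P/Q} = 0.3916/0.4888 = 0.801.

0.801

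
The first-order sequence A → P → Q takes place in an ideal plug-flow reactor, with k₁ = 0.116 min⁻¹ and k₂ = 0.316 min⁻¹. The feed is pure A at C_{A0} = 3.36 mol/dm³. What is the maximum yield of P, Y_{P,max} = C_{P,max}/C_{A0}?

0.205

For a first-order series the maximum intermediate yield is C_{P,max}/C_{A0} = (k₁/k₂)^[k₂/(k₂−k₁)].
= (0.116/0.316)^(0.316/(0.316−0.116)) = (0.3671)^(1.580) = 0.2053.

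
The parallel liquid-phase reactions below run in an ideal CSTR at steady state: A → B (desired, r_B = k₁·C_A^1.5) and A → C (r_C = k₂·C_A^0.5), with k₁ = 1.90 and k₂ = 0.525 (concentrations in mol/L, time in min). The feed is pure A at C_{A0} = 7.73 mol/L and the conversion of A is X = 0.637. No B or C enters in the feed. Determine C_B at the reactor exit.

4.48 mol/L

Exit C_A = C_{A0}(1−X) = 7.73×0.363 = 2.806 mol/L.
In a CSTR the entire volume is at exit conditions, so r_B = 1.90×2.806^1.5 = 8.931 and r_C = 0.525×2.806^0.5 = 0.8794.
Fraction of consumed A going to B: r_B/(r_B+r_C) = 0.9104.
C_B = 0.9104·C_{A0}·X = 0.9104×7.73×0.637 = 4.48 mol/L.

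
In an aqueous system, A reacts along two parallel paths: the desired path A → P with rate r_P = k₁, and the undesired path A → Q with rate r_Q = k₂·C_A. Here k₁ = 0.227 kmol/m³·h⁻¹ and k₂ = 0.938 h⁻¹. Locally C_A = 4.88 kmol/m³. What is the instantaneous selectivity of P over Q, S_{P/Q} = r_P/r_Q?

0.0496

S_{P/Q} = r_P/r_Q = (k₁)/(k₂·C_A) = (k₁/k₂)·C_A⁻¹.
= (0.227) / (0.938×4.880) = 0.2270/4.577 = 0.0496.
The undesired path is higher order in A, so low C_A (CSTR or dilute feed) favours P.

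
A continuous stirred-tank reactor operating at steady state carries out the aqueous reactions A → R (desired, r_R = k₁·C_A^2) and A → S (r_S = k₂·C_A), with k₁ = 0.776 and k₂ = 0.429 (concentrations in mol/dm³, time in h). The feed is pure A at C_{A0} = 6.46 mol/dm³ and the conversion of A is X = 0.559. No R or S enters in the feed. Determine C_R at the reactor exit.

Exit C_A = C_{A0}(1−X) = 6.46×0.441 = 2.849 mol/dm³.
In a CSTR the entire volume is at exit conditions, so r_R = 0.776×2.849^2 = 6.298 and r_S = 0.429×2.849 = 1.222.
Fraction of consumed A going to R: r_R/(r_R+r_S) = 0.8375.
C_R = 0.8375·C_{A0}·X = 0.8375×6.46×0.559 = 3.02 mol/dm³.

3.02 mol/dm³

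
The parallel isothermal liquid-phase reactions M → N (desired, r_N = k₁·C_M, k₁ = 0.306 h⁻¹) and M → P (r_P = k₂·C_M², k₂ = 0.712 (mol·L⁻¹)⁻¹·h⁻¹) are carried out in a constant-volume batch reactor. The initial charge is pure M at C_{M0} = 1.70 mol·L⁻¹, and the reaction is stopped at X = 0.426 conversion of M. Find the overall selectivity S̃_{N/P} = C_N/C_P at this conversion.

0.327

C_M = C_{M0}(1−X) = 0.9758 mol·L⁻¹.
Along a PFR/batch, dC_N/dC_M = −r_N/(r_N+r_P) = −k₁/(k₁+k₂·C_M).
Integrating from C_{M0} to C_M: C_N = (0.306/0.712)·ln[(0.306+0.712·1.70)/(0.306+0.712·0.976)] = 0.4298·ln(1.516/1.001) = 0.1786 mol·L⁻¹.
C_P = (C_{M0}−C_M)−C_N = 0.5456 mol·L⁻¹; S̃_{N/P} = 0.1786/0.5456 = 0.327.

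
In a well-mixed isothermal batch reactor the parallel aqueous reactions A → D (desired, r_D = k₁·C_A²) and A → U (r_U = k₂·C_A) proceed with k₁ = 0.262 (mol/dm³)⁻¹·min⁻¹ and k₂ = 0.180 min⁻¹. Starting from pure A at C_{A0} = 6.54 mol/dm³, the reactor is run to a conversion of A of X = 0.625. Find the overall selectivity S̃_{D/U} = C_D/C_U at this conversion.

6.14

C_A = C_{A0}(1−X) = 2.453 mol/dm³.
Along a PFR/batch, dC_U/dC_A = −r_U/(r_D+r_U) = −k₂/(k₂+k₁·C_A).
Integrating from C_{A0} to C_A: C_U = (0.180/0.262)·ln[(0.180+0.262·6.54)/(0.180+0.262·2.45)] = 0.6870·ln(1.893/0.8226) = 0.5728 mol/dm³.
Then C_D = (C_{A0}−C_A) − C_U = 4.088 − 0.5728 = 3.515 mol/dm³.
S̃_{D/U} = C_D/C_U = 3.515/0.5728 = 6.14.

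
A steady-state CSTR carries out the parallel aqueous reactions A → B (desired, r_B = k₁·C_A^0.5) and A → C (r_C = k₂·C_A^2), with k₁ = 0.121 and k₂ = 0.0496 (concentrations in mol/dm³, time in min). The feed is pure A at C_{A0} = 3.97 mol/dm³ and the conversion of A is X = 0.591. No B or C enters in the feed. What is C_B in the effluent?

1.27 mol/dm³

Exit C_A = C_{A0}(1−X) = 3.97×0.409 = 1.624 mol/dm³.
In a CSTR the entire volume is at exit conditions, so r_B = 0.121×1.624^0.5 = 0.1542 and r_C = 0.0496×1.624^2 = 0.1308.
Fraction of consumed A going to B: r_B/(r_B+r_C) = 0.5411.
C_B = 0.5411·C_{A0}·X = 0.5411×3.97×0.591 = 1.27 mol/dm³.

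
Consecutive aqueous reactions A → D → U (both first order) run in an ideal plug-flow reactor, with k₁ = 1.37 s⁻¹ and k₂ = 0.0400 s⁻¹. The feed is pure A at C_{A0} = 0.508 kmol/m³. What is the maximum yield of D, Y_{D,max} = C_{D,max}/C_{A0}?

0.899

For a first-order series the maximum intermediate yield is C_{D,max}/C_{A0} = (k₁/k₂)^[k₂/(k₂−k₁)].
= (1.37/0.0400)^(0.0400/(0.0400−1.37)) = (34.25)^(-0.03008) = 0.8992.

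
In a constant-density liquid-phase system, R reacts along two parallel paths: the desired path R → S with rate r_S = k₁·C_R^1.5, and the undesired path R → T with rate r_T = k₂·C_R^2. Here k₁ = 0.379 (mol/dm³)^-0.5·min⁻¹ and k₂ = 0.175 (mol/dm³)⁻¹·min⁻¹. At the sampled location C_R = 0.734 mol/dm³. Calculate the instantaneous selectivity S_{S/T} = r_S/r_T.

2.53

S_{S/T} = r_S/r_T = (k₁·C_R^1.5)/(k₂·C_R^2) = (k₁/k₂)·C_R^-0.5.
= (0.379×0.7340^1.5) / (0.175×0.7340^2) = 0.2383/0.09428 = 2.53.
The undesired path is higher order in R, so low C_R (CSTR or dilute feed) favours S.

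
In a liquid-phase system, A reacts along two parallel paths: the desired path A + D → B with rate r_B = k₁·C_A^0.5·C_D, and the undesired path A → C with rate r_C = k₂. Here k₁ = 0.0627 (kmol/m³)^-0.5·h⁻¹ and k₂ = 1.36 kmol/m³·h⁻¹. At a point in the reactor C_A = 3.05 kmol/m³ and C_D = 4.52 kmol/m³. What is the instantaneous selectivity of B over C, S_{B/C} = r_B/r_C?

S_{B/C} = r_B/r_C = (k₁·C_A^0.5·C_D)/(k₂) = (k₁/k₂)·C_A^0.5·C_D.
= (0.0627×3.050^0.5×4.520) / (1.36) = 0.4949/1.360 = 0.364.

0.364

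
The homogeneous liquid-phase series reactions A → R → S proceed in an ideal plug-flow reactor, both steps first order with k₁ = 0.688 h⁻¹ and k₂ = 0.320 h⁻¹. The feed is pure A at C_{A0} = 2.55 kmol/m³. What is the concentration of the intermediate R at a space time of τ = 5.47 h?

Solving the coupled first-order balances gives C_R(τ) = [k₁/(k₂−k₁)]·C_{A0}·(e^(−k₁τ) − e^(−k₂τ)).
e^(−k₁τ) = e^(−0.688×5.47) = e^(−3.763) = 0.02321; e^(−k₂τ) = e^(−1.750) = 0.1737.
C_R = 0.688×2.55/(0.320−0.688) × (0.02321−0.1737) = (-4.767)×(-0.1505) = 0.7175 kmol/m³.

0.717 kmol/m³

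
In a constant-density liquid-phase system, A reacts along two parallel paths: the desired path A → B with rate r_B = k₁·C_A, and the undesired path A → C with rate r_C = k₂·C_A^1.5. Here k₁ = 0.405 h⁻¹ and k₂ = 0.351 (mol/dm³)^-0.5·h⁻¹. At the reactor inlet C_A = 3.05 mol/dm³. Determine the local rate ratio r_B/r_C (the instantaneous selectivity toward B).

0.661

S_{B/C} = r_B/r_C = (k₁·C_A)/(k₂·C_A^1.5) = (k₁/k₂)·C_A^-0.5.
= (0.405×3.050) / (0.351×3.050^1.5) = 1.235/1.870 = 0.661.
The undesired path is higher order in A, so low C_A (CSTR or dilute feed) favours B.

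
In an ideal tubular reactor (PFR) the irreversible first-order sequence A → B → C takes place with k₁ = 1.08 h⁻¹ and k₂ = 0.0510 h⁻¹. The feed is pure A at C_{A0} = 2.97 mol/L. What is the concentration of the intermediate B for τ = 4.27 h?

2.48 mol/L

The intermediate concentration in a first-order A→B→C sequence is C_B = k₁C_{A0}(e^(−k₁τ) − e^(−k₂τ))/(k₂−k₁).
e^(−k₁τ) = e^(−1.08×4.27) = e^(−4.612) = 0.009936; e^(−k₂τ) = e^(−0.2178) = 0.8043.
C_B = 1.08×2.97/(0.0510−1.08) × (0.009936−0.8043) = (-3.117)×(-0.7944) = 2.476 mol/L.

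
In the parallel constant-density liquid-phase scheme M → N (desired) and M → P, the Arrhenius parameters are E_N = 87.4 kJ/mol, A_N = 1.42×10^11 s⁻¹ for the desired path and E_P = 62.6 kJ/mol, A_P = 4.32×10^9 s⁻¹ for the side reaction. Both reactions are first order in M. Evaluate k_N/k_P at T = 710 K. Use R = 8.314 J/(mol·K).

0.492

k_N/k_P = (A_N/A_P)·exp[−(E_N−E_P)/(RT)] = (A_N/A_P)·exp[(E_P−E_N)/(RT)].
(E_P−E_N)/(RT) = (62.6−87.4)×10³/(8.314×710) = -24800/5903 = -4.201.
k_N/k_P = (1.42×10^11/4.32×10^9)·exp(-4.201) = 32.87 × 0.01498 = 0.492.
Since E_N > E_P, raising the temperature improves selectivity toward N.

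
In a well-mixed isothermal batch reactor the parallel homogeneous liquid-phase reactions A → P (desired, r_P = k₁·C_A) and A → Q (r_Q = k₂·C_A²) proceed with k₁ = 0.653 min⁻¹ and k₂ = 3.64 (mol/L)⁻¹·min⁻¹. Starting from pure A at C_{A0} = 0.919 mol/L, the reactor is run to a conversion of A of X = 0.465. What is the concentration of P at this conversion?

0.0884 mol/L

C_A = C_{A0}(1−X) = 0.4917 mol/L.
Along a PFR/batch, dC_P/dC_A = −r_P/(r_P+r_Q) = −k₁/(k₁+k₂·C_A).
Integrating from C_{A0} to C_A: C_P = (0.653/3.64)·ln[(0.653+3.64·0.919)/(0.653+3.64·0.492)] = 0.1794·ln(3.998/2.443) = 0.08840 mol/L.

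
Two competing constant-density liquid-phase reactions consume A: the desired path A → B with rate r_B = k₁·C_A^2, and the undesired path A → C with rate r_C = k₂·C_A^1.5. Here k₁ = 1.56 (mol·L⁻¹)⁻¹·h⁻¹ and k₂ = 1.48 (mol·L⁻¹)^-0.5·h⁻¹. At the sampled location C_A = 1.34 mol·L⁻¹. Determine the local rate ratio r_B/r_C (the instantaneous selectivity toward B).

S_{B/C} = r_B/r_C = (k₁·C_A^2)/(k₂·C_A^1.5) = (k₁/k₂)·C_A^0.5.
= (1.56×1.340^2) / (1.48×1.340^1.5) = 2.801/2.296 = 1.22.

1.22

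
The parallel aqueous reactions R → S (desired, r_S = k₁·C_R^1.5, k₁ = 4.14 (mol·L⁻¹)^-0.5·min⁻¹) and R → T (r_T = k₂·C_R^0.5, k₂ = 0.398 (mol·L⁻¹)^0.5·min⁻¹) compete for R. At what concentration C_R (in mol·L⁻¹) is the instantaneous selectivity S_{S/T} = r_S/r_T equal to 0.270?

S_{S/T} = (k₁/k₂)·C_R ⇒ C_R = S·k₂/k₁.
= 0.270×0.398/4.14 = 0.0260 mol·L⁻¹.

0.0260 mol·L⁻¹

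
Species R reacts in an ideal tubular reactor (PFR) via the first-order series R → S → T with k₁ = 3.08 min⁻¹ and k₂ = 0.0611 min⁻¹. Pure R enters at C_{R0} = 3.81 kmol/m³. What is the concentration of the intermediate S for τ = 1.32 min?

3.52 kmol/m³

For first-order series with pure R initially, C_S(τ) = k₁C_{R0}/(k₂−k₁)·(e^(−k₁τ) − e^(−k₂τ)).
e^(−k₁τ) = e^(−3.08×1.32) = e^(−4.066) = 0.01715; e^(−k₂τ) = e^(−0.08065) = 0.9225.
C_S = 3.08×3.81/(0.0611−3.08) × (0.01715−0.9225) = (-3.887)×(-0.9054) = 3.519 kmol/m³.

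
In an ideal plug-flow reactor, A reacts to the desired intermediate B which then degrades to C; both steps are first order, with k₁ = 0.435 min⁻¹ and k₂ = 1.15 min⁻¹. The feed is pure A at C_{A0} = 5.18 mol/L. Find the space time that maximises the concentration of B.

Setting dC_B/dτ = 0 gives τ_opt = ln(k₂/k₁)/(k₂−k₁).
= ln(1.15/0.435)/(1.15−0.435) = ln(2.644)/0.7150 = 0.9722/0.7150 = 1.36 min.

1.36 min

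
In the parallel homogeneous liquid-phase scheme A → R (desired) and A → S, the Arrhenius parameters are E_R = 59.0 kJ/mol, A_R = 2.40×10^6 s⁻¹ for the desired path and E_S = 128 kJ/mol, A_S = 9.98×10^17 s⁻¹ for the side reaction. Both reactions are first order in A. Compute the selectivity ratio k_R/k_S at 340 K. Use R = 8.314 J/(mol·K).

k_R/k_S = (A_R/A_S)·exp[−(E_R−E_S)/(RT)] = (A_R/A_S)·exp[(E_S−E_R)/(RT)].
(E_S−E_R)/(RT) = (128−59.0)×10³/(8.314×340) = 69000/2827 = 24.41.
k_R/k_S = (2.40×10^6/9.98×10^17)·exp(24.41) = 2.405×10^-12 × 3.990×10^10 = 0.0959.

0.0959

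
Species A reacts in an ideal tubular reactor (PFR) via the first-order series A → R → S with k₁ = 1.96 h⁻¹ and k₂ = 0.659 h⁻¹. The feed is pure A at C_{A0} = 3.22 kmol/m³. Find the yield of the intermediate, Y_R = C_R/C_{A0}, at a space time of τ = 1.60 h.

0.459

For first-order series with pure A initially, C_R(τ) = k₁C_{A0}/(k₂−k₁)·(e^(−k₁τ) − e^(−k₂τ)).
e^(−k₁τ) = e^(−1.96×1.60) = e^(−3.136) = 0.04346; e^(−k₂τ) = e^(−1.054) = 0.3484.
C_R = 1.96×3.22/(0.659−1.96) × (0.04346−0.3484) = (-4.851)×(-0.3049) = 1.479 kmol/m³.
Y_R = C_R/C_{A0} = 1.479/3.22 = 0.459.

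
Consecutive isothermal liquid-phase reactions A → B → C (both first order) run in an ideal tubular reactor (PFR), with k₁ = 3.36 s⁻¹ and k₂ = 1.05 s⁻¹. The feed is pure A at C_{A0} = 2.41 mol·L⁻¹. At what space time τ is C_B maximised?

0.504 s

For first-order series the maximum of C_B occurs at τ_opt = ln(k₂/k₁)/(k₂−k₁).
= ln(1.05/3.36)/(1.05−3.36) = ln(0.3125)/-2.310 = -1.163/-2.310 = 0.504 s.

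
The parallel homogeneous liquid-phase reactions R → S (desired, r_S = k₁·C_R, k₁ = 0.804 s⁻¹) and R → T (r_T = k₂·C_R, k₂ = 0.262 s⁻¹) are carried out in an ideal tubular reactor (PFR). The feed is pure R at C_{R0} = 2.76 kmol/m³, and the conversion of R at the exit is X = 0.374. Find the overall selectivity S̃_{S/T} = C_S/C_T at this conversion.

3.07

C_R = C_{R0}(1−X) = 1.728 kmol/m³.
Both paths are first order in R, so the instantaneous fraction to S is constant: dC_S/d(−C_R) = k₁/(k₁+k₂) = 0.7542.
C_S = 0.7542·(C_{R0}−C_R) = 0.7542×1.032 = 0.779 kmol/m³.
C_T = (C_{R0}−C_R)−C_S = 0.2537 kmol/m³; S̃_{S/T} = 0.7785/0.2537 = 3.07.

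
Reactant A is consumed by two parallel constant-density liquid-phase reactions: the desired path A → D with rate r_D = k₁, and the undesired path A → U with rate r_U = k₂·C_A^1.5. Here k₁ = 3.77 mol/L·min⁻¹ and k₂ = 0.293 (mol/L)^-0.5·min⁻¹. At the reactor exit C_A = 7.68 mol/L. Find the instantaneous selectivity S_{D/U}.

S_{D/U} = r_D/r_U = (k₁)/(k₂·C_A^1.5) = (k₁/k₂)·C_A^-1.5.
= (3.77) / (0.293×7.680^1.5) = 3.770/6.236 = 0.605.
The undesired path is higher order in A, so low C_A (CSTR or dilute feed) favours D.

0.605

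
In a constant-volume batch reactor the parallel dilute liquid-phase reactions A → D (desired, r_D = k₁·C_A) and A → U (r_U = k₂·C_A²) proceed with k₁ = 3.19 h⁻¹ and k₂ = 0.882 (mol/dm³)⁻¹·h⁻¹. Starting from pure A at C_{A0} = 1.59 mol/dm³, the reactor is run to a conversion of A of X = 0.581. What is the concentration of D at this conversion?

0.706 mol/dm³

C_A = C_{A0}(1−X) = 0.6662 mol/dm³.
Along a PFR/batch, dC_D/dC_A = −r_D/(r_D+r_U) = −k₁/(k₁+k₂·C_A).
Integrating from C_{A0} to C_A: C_D = (3.19/0.882)·ln[(3.19+0.882·1.59)/(3.19+0.882·0.666)] = 3.617·ln(4.592/3.778) = 0.7064 mol/dm³.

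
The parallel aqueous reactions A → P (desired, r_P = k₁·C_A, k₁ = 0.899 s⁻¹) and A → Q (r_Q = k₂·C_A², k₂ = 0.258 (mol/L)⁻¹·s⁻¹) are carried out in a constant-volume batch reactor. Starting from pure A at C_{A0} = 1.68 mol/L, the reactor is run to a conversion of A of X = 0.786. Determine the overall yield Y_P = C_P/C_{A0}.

C_A = C_{A0}(1−X) = 0.3595 mol/L.
Along a PFR/batch, dC_P/dC_A = −r_P/(r_P+r_Q) = −k₁/(k₁+k₂·C_A).
Integrating from C_{A0} to C_A: C_P = (0.899/0.258)·ln[(0.899+0.258·1.68)/(0.899+0.258·0.360)] = 3.484·ln(1.332/0.9918) = 1.029 mol/L.
Y_P = C_P/C_{A0} = 1.029/1.68 = 0.612.

0.612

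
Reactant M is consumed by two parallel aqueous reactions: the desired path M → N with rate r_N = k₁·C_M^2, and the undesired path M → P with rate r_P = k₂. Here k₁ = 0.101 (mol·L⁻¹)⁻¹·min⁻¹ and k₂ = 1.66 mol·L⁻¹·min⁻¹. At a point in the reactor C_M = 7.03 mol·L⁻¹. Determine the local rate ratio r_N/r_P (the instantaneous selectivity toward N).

3.01

S_{N/P} = r_N/r_P = (k₁·C_M^2)/(k₂) = (k₁/k₂)·C_M^2.
= (0.101×7.030^2) / (1.66) = 4.992/1.660 = 3.01.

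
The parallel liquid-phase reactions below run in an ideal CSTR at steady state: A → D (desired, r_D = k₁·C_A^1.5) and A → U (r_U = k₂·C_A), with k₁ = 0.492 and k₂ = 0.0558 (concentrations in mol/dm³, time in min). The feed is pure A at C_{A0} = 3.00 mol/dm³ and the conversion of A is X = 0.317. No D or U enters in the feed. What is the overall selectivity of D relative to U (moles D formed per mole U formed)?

Exit C_A = C_{A0}(1−X) = 3.00×0.683 = 2.049 mol/dm³.
A CSTR operates uniformly at the exit composition, giving r_D = 1.443 and r_U = 0.1143 (each k·C_A^n at C_A = 2.049).
Overall selectivity = C_D/C_U = r_Dτ/(r_Uτ) = r_D/r_U = 12.6.

12.6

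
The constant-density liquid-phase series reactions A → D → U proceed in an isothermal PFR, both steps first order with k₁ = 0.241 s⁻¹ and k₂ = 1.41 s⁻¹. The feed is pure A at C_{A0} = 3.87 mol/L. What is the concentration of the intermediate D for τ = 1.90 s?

Solving the coupled first-order balances gives C_D(τ) = [k₁/(k₂−k₁)]·C_{A0}·(e^(−k₁τ) − e^(−k₂τ)).
e^(−k₁τ) = e^(−0.241×1.90) = e^(−0.4579) = 0.6326; e^(−k₂τ) = e^(−2.679) = 0.06863.
C_D = 0.241×3.87/(1.41−0.241) × (0.6326−0.06863) = 0.7978×0.5640 = 0.4500 mol/L.

0.450 mol/L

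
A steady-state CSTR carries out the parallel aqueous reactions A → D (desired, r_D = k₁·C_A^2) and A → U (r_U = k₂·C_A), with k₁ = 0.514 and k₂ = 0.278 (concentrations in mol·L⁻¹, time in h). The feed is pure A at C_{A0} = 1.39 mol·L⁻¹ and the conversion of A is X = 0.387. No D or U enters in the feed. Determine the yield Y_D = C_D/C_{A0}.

Exit C_A = C_{A0}(1−X) = 1.39×0.613 = 0.8521 mol·L⁻¹.
In a CSTR the entire volume is at exit conditions, so r_D = 0.514×0.8521^2 = 0.3732 and r_U = 0.278×0.8521 = 0.2369.
Fraction of consumed A going to D: r_D/(r_D+r_U) = 0.6117.
C_D = 0.6117·C_{A0}·X = 0.6117×1.39×0.387 = 0.329 mol·L⁻¹; Y_D = C_D/C_{A0} = 0.237.

0.237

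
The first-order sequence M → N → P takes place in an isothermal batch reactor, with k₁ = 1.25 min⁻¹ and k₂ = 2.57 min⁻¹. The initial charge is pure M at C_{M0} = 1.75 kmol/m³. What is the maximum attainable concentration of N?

0.430 kmol/m³

At the optimum, C_{N,max}/C_{M0} = (k₁/k₂)^[k₂/(k₂−k₁)].
= (1.25/2.57)^(2.57/(2.57−1.25)) = (0.4864)^(1.947) = 0.2458.
C_{N,max} = 0.2458×1.75 = 0.430 kmol/m³.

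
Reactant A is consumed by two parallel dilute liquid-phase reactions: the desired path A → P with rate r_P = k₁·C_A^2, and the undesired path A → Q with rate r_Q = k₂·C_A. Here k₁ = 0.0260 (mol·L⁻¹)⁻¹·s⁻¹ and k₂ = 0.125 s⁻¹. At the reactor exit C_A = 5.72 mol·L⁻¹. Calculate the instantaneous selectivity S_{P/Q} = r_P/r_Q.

S_{P/Q} = r_P/r_Q = (k₁·C_A^2)/(k₂·C_A) = (k₁/k₂)·C_A.
= (0.0260×5.720^2) / (0.125×5.720) = 0.8507/0.7150 = 1.19.
Since the desired path is higher order in A, keeping C_A high (PFR or concentrated feed) favours P.

1.19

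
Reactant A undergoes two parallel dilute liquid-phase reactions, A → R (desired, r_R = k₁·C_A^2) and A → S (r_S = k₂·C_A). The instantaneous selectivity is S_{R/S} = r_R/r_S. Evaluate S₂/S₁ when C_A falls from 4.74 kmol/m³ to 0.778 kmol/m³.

S_{R/S} = (k₁/k₂)·C_A, so S₂/S₁ = (C_{A,2}/C_{A,1}).
= 0.778/4.74 = 0.164.
Selectivity toward R falls as C_A falls — high-concentration operation is favoured.

0.164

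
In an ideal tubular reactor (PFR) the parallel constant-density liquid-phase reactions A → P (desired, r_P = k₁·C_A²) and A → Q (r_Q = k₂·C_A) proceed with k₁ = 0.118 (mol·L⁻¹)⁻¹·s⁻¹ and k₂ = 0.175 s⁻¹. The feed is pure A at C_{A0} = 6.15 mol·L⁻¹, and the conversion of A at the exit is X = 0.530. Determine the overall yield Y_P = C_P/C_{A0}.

0.396

C_A = C_{A0}(1−X) = 2.890 mol·L⁻¹.
Along a PFR/batch, dC_Q/dC_A = −r_Q/(r_P+r_Q) = −k₂/(k₂+k₁·C_A).
Integrating from C_{A0} to C_A: C_Q = (0.175/0.118)·ln[(0.175+0.118·6.15)/(0.175+0.118·2.89)] = 1.483·ln(0.9007/0.5161) = 0.8259 mol·L⁻¹.
Then C_P = (C_{A0}−C_A) − C_Q = 3.260 − 0.8259 = 2.434 mol·L⁻¹.
Y_P = C_P/C_{A0} = 2.434/6.15 = 0.396.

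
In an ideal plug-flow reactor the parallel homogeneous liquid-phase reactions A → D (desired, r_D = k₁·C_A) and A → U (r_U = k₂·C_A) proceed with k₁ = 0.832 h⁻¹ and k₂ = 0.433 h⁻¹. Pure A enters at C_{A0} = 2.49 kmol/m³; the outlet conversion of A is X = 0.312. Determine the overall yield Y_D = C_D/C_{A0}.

C_A = C_{A0}(1−X) = 1.713 kmol/m³.
Both paths are first order in A, so the instantaneous fraction to D is constant: dC_D/d(−C_A) = k₁/(k₁+k₂) = 0.6577.
C_D = 0.6577·(C_{A0}−C_A) = 0.6577×0.7769 = 0.511 kmol/m³.
Y_D = C_D/C_{A0} = 0.5110/2.49 = 0.205.

0.205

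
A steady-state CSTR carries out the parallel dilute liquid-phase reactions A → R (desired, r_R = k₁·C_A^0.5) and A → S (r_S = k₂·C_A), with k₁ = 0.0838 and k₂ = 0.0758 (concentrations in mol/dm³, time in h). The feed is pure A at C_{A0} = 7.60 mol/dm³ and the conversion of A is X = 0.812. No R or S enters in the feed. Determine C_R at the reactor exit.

2.97 mol/dm³

Exit C_A = C_{A0}(1−X) = 7.60×0.188 = 1.429 mol/dm³.
Rates in a CSTR are evaluated at the outlet concentration: r_R = 0.0838×1.429^0.5 = 0.1002, r_S = 0.0758×1.429 = 0.1083.
Fraction of consumed A going to R: r_R/(r_R+r_S) = 0.4805.
C_R = 0.4805·C_{A0}·X = 0.4805×7.60×0.812 = 2.97 mol/dm³.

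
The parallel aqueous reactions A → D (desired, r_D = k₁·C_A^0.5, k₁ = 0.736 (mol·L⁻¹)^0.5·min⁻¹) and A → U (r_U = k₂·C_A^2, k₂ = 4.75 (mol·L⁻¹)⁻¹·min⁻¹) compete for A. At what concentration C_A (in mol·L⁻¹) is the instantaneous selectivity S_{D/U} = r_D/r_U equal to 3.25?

S_{D/U} = (k₁/k₂)·C_A^-1.5 ⇒ C_A = (S·k₂/k₁)^(1/(-1.5)).
= (3.25×4.75/0.736)^(-0.6667) = (20.97)^(-0.6667) = 0.131 mol·L⁻¹.

0.131 mol·L⁻¹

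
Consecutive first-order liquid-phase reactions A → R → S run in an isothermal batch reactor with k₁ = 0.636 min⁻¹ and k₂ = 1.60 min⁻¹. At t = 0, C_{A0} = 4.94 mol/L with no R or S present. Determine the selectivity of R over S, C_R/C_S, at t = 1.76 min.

0.354

The intermediate concentration in a first-order A→B→C sequence is C_R = k₁C_{A0}(e^(−k₁t) − e^(−k₂t))/(k₂−k₁).
e^(−k₁t) = e^(−0.636×1.76) = e^(−1.119) = 0.3265; e^(−k₂t) = e^(−2.816) = 0.05984.
C_R = 0.636×4.94/(1.60−0.636) × (0.3265−0.05984) = 3.259×0.2666 = 0.8690 mol/L.
C_A = C_{A0}e^(−k₁t) = 1.613 mol/L, so C_S = C_{A0}−C_A−C_R = 2.458 mol/L; C_R/C_S = 0.354.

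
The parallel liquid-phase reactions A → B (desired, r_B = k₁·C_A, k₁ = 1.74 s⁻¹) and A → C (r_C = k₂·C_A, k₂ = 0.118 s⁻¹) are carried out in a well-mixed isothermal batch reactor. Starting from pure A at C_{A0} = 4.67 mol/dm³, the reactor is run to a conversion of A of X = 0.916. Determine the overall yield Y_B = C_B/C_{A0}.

C_A = C_{A0}(1−X) = 0.3923 mol/dm³.
Both paths are first order in A, so the instantaneous fraction to B is constant: dC_B/d(−C_A) = k₁/(k₁+k₂) = 0.9365.
C_B = 0.9365·(C_{A0}−C_A) = 0.9365×4.278 = 4.01 mol/dm³.
Y_B = C_B/C_{A0} = 4.006/4.67 = 0.858.

0.858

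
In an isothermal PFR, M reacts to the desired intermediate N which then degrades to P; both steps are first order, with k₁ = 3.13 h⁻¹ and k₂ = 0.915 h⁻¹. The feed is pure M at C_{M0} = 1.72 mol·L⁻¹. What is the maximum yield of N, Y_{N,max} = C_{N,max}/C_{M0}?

At the optimum, C_{N,max}/C_{M0} = (k₁/k₂)^[k₂/(k₂−k₁)].
= (3.13/0.915)^(0.915/(0.915−3.13)) = (3.421)^(-0.4131) = 0.6017.

0.602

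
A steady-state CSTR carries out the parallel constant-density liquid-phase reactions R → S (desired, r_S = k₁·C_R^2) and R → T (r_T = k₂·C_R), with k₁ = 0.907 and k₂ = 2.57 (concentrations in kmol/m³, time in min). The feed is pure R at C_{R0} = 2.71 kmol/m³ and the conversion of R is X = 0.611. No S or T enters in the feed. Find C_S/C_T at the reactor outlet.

0.372

Exit C_R = C_{R0}(1−X) = 2.71×0.389 = 1.054 kmol/m³.
In a CSTR the entire volume is at exit conditions, so r_S = 0.907×1.054^2 = 1.008 and r_T = 2.57×1.054 = 2.709.
Overall selectivity = C_S/C_T = r_Sτ/(r_Tτ) = r_S/r_T = 0.372.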